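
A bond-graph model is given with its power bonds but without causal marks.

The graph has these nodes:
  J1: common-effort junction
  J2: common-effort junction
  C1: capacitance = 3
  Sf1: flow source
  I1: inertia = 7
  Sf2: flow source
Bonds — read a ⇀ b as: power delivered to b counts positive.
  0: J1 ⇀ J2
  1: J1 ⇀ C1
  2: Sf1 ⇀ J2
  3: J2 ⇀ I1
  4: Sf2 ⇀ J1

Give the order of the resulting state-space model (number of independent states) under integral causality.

β2 |Sf1  (source Sf1 imposes f)
β4 |Sf2  (Sf2: flow source, stroke at near end)
β1 |J1  (prefer integral on C1)
β0 |J2  (0-jn J1 has e-setter on 1)
β3 |I1  (J2: bond 0 brought effort, rest push out)

2  (C1, I1 all integral)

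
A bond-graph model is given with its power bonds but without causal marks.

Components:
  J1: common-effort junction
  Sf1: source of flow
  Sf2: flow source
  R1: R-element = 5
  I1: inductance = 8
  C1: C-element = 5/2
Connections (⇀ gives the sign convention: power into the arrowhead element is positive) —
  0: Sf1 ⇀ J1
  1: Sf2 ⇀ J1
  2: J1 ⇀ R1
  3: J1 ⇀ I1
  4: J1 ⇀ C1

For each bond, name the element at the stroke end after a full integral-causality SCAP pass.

β0 stroke at Sf1
β1 stroke at Sf2
β2 stroke at R1
β3 stroke at I1
β4 stroke at J1

b0 stroke at Sf1  (Sf1: flow source, stroke at near end)
b1 stroke at Sf2  (source Sf2 imposes f)
b3 stroke at I1  (I1: I, integral causality)
b4 stroke at J1  (C1 integral (e out))
b2 stroke at R1  (0-jn J1 has e-setter on 4)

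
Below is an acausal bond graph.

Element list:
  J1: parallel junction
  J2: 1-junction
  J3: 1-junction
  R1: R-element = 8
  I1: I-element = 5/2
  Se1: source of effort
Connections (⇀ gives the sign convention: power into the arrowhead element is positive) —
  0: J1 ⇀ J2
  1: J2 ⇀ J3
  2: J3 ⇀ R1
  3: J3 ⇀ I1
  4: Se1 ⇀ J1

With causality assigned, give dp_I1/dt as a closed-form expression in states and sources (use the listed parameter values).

dp_I1/dt = E_Se1 - 16*p_I1/5

bond 4 →J1  (Se1 (Se) sets effort on bond)
bond 0 →J2  (0-jn J1 has e-setter on 4)
bond 1 →J3  (J2 needs exactly one f-in)
bond 3 →I1  (I1: I, integral causality)
bond 2 →J3  (J3 flow already set via bond 3)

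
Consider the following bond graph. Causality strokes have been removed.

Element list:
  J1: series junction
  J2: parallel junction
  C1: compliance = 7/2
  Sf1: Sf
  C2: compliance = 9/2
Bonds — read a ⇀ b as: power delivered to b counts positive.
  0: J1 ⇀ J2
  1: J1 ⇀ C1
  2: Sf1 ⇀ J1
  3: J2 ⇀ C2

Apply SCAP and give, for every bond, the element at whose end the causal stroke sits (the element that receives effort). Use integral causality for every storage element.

β2 stroke at Sf1  (source Sf1 imposes f)
β0 stroke at J1  (J1 flow already set via bond 2)
β1 stroke at J1  (J1 flow already set via bond 2)
β3 stroke at J2  (closing 0-jn rule on J2)

#0 stroke at J1
#1 stroke at J1
#2 stroke at Sf1
#3 stroke at J2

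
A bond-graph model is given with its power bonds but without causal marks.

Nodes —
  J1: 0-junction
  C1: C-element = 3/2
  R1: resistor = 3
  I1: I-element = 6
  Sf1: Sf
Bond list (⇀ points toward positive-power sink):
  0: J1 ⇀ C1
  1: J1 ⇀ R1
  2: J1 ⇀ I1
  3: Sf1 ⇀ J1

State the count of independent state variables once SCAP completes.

#3 →Sf1  (Sf1 fixes flow; stroke at Sf1)
#0 →J1  (C1 outputs effort q/C1)
#1 →R1  (J1: bond 0 brought effort, rest push out)
#2 →I1  (common-e at J1 fixed by 0)

2  (C1, I1 all integral)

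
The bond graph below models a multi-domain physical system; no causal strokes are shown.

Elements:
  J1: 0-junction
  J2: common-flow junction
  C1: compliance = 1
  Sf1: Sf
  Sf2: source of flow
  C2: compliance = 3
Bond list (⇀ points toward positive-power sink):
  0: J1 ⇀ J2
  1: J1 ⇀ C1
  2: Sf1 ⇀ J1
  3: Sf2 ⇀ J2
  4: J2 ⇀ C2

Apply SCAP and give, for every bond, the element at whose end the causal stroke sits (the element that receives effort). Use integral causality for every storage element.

bond 0 stroke at J2
bond 1 stroke at J1
bond 2 stroke at Sf1
bond 3 stroke at Sf2
bond 4 stroke at J2

b2 |Sf1  (Sf1: flow source, stroke at near end)
b3 |Sf2  (source Sf2 imposes f)
b0 |J2  (J2 flow already set via bond 3)
b4 |J2  (common-f at J2 fixed by 3)
b1 |J1  (J1: last free bond brings effort in)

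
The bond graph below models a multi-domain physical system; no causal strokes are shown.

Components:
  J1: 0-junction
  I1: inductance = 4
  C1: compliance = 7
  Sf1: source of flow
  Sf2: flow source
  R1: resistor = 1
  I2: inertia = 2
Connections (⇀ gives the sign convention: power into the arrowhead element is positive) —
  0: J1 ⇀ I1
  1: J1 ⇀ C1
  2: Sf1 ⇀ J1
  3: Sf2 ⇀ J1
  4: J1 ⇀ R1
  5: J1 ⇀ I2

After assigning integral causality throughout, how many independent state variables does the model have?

b2 |Sf1  (Sf1 (Sf) sets flow on bond)
b3 |Sf2  (Sf2 (Sf) sets flow on bond)
b0 |I1  (I1 outputs flow p/I1)
b1 |J1  (C1 integral (e out))
b4 |R1  (common-e at J1 fixed by 1)
b5 |I2  (J1 effort already set via bond 1)

3  (C1, I1, I2 all integral)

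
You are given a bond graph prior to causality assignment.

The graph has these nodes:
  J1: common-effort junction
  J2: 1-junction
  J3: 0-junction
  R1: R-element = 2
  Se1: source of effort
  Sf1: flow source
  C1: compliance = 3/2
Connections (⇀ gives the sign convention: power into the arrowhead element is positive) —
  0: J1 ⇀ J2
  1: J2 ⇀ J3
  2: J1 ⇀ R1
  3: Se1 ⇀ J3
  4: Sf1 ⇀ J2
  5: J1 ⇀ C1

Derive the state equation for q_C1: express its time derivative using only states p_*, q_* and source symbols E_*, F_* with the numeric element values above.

dq_C1/dt = -F_Sf1 - q_C1/3

#3 |J3  (Se1: effort source, stroke at far end)
#4 |Sf1  (Sf1: flow source, stroke at near end)
#0 |J2  (1-jn J2 has f-setter on 4)
#1 |J2  (common-f at J2 fixed by 4)
#5 |J1  (C1 integral (e out))
#2 |R1  (J1 effort already set via bond 5)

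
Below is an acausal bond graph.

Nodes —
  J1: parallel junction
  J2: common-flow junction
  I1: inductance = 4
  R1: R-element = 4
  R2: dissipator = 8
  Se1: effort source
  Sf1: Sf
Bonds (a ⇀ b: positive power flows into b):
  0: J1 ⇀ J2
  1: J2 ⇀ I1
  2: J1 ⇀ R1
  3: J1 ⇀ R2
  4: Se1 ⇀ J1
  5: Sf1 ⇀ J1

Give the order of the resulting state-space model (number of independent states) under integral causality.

1  (I1 all integral)

β4 →J1  (Se1: effort source, stroke at far end)
β5 →Sf1  (Sf1 fixes flow; stroke at Sf1)
β0 →J2  (0-jn J1 has e-setter on 4)
β2 →R1  (0-jn J1 has e-setter on 4)
β3 →R2  (J1 effort already set via bond 4)
β1 →I1  (only one flow-in slot at J2)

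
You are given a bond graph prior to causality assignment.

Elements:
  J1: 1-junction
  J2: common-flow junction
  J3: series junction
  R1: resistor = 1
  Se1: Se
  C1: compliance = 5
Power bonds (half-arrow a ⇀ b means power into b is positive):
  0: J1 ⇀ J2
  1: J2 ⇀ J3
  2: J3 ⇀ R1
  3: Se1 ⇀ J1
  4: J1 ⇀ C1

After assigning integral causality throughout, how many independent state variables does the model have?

b3 →J1  (source Se1 imposes e)
b4 →J1  (C1 integral (e out))
b0 →J2  (J1 needs exactly one f-in)
b1 →J3  (J2 needs exactly one f-in)
b2 →R1  (only one flow-in slot at J3)

1  (C1 all integral)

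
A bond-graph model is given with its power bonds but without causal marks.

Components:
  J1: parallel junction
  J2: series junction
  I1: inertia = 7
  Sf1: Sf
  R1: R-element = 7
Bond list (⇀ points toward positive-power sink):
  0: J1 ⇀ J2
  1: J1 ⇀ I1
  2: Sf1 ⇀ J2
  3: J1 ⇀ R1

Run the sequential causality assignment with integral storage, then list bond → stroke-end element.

b0 →J2
b1 →I1
b2 →Sf1
b3 →J1

b2 →Sf1  (Sf1 (Sf) sets flow on bond)
b0 →J2  (1-jn J2 has f-setter on 2)
b1 →I1  (I1 integral (f out))
b3 →J1  (J1: last free bond brings effort in)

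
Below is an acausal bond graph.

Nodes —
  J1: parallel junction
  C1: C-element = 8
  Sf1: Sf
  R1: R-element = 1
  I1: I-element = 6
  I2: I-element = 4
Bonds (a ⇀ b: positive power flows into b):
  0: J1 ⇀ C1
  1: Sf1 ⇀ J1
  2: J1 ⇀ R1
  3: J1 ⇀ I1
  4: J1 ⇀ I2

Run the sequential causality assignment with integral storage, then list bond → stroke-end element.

bond 1 →Sf1  (source Sf1 imposes f)
bond 0 →J1  (C1 outputs effort q/C1)
bond 2 →R1  (0-jn J1 has e-setter on 0)
bond 3 →I1  (J1: bond 0 brought effort, rest push out)
bond 4 →I2  (J1 effort already set via bond 0)

bond 0 stroke→J1
bond 1 stroke→Sf1
bond 2 stroke→R1
bond 3 stroke→I1
bond 4 stroke→I2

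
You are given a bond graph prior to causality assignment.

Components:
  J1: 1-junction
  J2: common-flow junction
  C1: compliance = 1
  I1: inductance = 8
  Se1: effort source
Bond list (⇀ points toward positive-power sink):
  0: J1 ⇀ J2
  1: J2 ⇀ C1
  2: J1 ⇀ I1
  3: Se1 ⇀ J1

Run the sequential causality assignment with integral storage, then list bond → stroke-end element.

#0 stroke at J1
#1 stroke at J2
#2 stroke at I1
#3 stroke at J1

bond 3 stroke→J1  (Se1 (Se) sets effort on bond)
bond 1 stroke→J2  (prefer integral on C1)
bond 0 stroke→J1  (closing 1-jn rule on J2)
bond 2 stroke→I1  (J1 needs exactly one f-in)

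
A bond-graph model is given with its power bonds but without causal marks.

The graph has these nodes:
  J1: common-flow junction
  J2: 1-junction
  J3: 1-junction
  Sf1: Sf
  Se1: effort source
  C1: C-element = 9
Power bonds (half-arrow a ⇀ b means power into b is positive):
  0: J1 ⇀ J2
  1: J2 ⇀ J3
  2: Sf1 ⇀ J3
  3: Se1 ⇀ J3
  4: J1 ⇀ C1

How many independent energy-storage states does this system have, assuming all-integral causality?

1  (C1 all integral)

bond 2 |Sf1  (Sf1 fixes flow; stroke at Sf1)
bond 3 |J3  (Se1 (Se) sets effort on bond)
bond 1 |J3  (J3 flow already set via bond 2)
bond 0 |J2  (J2 flow already set via bond 1)
bond 4 |J1  (J1 flow already set via bond 0)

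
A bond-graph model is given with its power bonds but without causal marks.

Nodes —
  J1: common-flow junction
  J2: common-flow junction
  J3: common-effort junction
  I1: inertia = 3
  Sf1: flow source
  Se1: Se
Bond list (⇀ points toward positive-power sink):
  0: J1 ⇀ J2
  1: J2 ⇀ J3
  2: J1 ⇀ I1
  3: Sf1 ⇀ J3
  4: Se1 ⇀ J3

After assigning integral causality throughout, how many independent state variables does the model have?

β3 →Sf1  (Sf1 fixes flow; stroke at Sf1)
β4 →J3  (Se1: effort source, stroke at far end)
β1 →J2  (J3 effort already set via bond 4)
β0 →J1  (J2 needs exactly one f-in)
β2 →I1  (only one flow-in slot at J1)

1  (I1 all integral)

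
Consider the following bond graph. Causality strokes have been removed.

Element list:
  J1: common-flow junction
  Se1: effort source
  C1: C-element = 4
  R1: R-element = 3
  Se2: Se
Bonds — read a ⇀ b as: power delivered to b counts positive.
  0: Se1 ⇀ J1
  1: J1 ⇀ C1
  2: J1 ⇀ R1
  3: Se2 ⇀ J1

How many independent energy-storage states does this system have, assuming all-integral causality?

b0 stroke→J1  (source Se1 imposes e)
b3 stroke→J1  (Se2: effort source, stroke at far end)
b1 stroke→J1  (prefer integral on C1)
b2 stroke→R1  (closing 1-jn rule on J1)

1  (C1 all integral)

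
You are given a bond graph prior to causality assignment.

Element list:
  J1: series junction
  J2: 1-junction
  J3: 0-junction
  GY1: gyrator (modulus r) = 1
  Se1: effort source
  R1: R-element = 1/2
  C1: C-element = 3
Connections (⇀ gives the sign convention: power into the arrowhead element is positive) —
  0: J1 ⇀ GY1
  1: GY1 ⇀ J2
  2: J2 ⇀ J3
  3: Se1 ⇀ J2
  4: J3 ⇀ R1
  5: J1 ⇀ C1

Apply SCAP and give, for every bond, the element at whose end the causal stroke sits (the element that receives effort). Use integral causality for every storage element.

bond 0 |GY1
bond 1 |GY1
bond 2 |J2
bond 3 |J2
bond 4 |J3
bond 5 |J1

#3 stroke→J2  (Se1 fixes effort; stroke away)
#5 stroke→J1  (C1 integral (e out))
#0 stroke→GY1  (J1: last free bond brings flow in)
#1 stroke→GY1  (GY GY1: same side as bond 0)
#2 stroke→J2  (common-f at J2 fixed by 1)
#4 stroke→J3  (only one effort-in slot at J3)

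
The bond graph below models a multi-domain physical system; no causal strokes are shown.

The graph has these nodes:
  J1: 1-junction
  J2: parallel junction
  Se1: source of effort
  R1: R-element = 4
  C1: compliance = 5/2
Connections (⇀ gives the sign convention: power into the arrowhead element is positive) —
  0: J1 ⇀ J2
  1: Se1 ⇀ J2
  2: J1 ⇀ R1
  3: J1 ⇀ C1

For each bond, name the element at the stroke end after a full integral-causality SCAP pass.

β1 →J2  (Se1 fixes effort; stroke away)
β0 →J1  (J2 effort already set via bond 1)
β3 →J1  (C1 integral (e out))
β2 →R1  (only one flow-in slot at J1)

b0 →J1
b1 →J2
b2 →R1
b3 →J1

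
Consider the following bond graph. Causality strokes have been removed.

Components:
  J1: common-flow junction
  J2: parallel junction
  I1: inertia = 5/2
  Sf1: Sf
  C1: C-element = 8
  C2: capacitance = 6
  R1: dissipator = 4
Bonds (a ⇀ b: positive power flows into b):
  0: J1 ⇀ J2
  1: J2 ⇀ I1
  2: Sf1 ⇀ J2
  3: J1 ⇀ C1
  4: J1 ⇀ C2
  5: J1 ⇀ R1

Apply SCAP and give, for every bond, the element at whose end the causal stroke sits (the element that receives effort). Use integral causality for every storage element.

bond 0 stroke at J2
bond 1 stroke at I1
bond 2 stroke at Sf1
bond 3 stroke at J1
bond 4 stroke at J1
bond 5 stroke at J1

#2 stroke→Sf1  (Sf1 (Sf) sets flow on bond)
#1 stroke→I1  (I1 integral (f out))
#0 stroke→J2  (J2: last free bond brings effort in)
#3 stroke→J1  (J1: bond 0 brought flow, rest push out)
#4 stroke→J1  (common-f at J1 fixed by 0)
#5 stroke→J1  (J1 flow already set via bond 0)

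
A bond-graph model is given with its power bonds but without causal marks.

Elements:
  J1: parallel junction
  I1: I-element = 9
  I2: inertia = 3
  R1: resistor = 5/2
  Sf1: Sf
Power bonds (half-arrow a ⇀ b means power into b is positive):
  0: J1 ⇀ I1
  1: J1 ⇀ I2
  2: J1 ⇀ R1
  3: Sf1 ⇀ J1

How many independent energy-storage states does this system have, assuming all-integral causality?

β3 stroke→Sf1  (Sf1: flow source, stroke at near end)
β0 stroke→I1  (I1 outputs flow p/I1)
β1 stroke→I2  (prefer integral on I2)
β2 stroke→J1  (closing 0-jn rule on J1)

2  (I1, I2 all integral)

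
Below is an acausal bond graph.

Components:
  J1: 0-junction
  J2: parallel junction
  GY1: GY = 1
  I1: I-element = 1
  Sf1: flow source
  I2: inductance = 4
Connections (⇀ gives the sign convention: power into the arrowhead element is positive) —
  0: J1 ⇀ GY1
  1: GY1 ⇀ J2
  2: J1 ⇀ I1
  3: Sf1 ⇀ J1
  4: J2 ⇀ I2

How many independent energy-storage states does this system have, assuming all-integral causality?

bond 3 →Sf1  (Sf1 fixes flow; stroke at Sf1)
bond 2 →I1  (I1 outputs flow p/I1)
bond 0 →J1  (J1: last free bond brings effort in)
bond 1 →J2  (GY1 both-in/both-out from 0)
bond 4 →I2  (common-e at J2 fixed by 1)

2  (I1, I2 all integral)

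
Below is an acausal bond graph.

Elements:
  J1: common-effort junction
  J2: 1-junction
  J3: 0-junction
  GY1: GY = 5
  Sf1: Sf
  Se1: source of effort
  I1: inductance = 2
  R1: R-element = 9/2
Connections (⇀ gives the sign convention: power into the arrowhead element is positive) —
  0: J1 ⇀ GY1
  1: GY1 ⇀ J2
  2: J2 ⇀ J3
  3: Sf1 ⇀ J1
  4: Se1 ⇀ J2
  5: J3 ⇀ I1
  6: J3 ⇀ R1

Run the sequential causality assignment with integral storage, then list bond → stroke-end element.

#0 stroke at J1
#1 stroke at J2
#2 stroke at J3
#3 stroke at Sf1
#4 stroke at J2
#5 stroke at I1
#6 stroke at R1

bond 3 stroke→Sf1  (Sf1 (Sf) sets flow on bond)
bond 4 stroke→J2  (Se1 fixes effort; stroke away)
bond 0 stroke→J1  (J1: last free bond brings effort in)
bond 1 stroke→J2  (GY1 both-in/both-out from 0)
bond 2 stroke→J3  (only one flow-in slot at J2)
bond 5 stroke→I1  (J3 effort already set via bond 2)
bond 6 stroke→R1  (common-e at J3 fixed by 2)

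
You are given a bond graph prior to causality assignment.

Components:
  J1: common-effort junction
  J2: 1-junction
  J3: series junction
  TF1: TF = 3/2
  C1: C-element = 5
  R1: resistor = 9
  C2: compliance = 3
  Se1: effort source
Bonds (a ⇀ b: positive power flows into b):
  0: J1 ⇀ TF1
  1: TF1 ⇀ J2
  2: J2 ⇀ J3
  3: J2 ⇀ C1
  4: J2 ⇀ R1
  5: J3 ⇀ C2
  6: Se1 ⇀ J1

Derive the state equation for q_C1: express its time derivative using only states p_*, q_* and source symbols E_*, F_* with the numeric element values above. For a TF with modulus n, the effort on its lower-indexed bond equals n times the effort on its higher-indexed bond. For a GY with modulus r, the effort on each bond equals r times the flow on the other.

β6 stroke→J1  (source Se1 imposes e)
β0 stroke→TF1  (J1 effort already set via bond 6)
β1 stroke→J2  (TF1: transformer flips bond 0)
β3 stroke→J2  (prefer integral on C1)
β5 stroke→J3  (C2: C, integral causality)
β2 stroke→J2  (J3: last free bond brings flow in)
β4 stroke→R1  (J2: last free bond brings flow in)

dq_C1/dt = 2*E_Se1/27 - q_C1/45 - q_C2/27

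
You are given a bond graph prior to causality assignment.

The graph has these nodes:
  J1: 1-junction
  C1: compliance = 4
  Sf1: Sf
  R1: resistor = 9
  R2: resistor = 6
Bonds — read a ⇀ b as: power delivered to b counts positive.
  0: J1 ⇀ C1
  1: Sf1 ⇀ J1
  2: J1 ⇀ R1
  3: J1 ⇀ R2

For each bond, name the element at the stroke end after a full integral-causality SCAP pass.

#1 stroke at Sf1  (source Sf1 imposes f)
#0 stroke at J1  (common-f at J1 fixed by 1)
#2 stroke at J1  (common-f at J1 fixed by 1)
#3 stroke at J1  (1-jn J1 has f-setter on 1)

#0 stroke→J1
#1 stroke→Sf1
#2 stroke→J1
#3 stroke→J1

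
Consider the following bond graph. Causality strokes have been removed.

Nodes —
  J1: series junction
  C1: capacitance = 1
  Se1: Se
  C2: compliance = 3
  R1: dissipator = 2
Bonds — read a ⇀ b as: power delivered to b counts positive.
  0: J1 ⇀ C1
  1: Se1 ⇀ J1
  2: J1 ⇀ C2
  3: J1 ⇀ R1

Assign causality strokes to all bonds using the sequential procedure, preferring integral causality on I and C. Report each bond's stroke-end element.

bond 0 →J1
bond 1 →J1
bond 2 →J1
bond 3 →R1

β1 stroke at J1  (Se1 fixes effort; stroke away)
β0 stroke at J1  (C1: C, integral causality)
β2 stroke at J1  (C2: C, integral causality)
β3 stroke at R1  (only one flow-in slot at J1)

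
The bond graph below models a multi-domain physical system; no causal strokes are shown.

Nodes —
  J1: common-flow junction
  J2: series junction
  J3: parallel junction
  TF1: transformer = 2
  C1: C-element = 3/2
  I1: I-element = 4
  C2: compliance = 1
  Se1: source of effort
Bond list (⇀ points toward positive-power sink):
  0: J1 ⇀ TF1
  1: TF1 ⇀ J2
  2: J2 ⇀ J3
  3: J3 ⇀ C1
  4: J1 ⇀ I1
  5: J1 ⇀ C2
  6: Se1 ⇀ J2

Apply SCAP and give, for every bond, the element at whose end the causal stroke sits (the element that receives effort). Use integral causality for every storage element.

bond 0 stroke at J1
bond 1 stroke at TF1
bond 2 stroke at J2
bond 3 stroke at J3
bond 4 stroke at I1
bond 5 stroke at J1
bond 6 stroke at J2

bond 6 →J2  (source Se1 imposes e)
bond 3 →J3  (prefer integral on C1)
bond 2 →J2  (0-jn J3 has e-setter on 3)
bond 1 →TF1  (closing 1-jn rule on J2)
bond 0 →J1  (through TF1, causality passes straight; one stroke at TF1)
bond 4 →I1  (I1: I, integral causality)
bond 5 →J1  (J1 flow already set via bond 4)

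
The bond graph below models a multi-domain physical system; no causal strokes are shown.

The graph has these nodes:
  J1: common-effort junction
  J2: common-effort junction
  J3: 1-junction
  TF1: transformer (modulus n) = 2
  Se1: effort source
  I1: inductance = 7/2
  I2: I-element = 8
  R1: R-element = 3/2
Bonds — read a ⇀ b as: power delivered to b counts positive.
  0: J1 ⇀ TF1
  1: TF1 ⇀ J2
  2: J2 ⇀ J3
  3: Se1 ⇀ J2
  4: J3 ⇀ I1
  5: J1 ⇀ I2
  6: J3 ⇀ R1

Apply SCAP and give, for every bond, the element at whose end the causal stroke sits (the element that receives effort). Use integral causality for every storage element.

#0 |J1
#1 |TF1
#2 |J3
#3 |J2
#4 |I1
#5 |I2
#6 |J3

β3 stroke→J2  (source Se1 imposes e)
β1 stroke→TF1  (J2: bond 3 brought effort, rest push out)
β2 stroke→J3  (common-e at J2 fixed by 3)
β0 stroke→J1  (TF1: transformer flips bond 1)
β5 stroke→I2  (J1: bond 0 brought effort, rest push out)
β4 stroke→I1  (I1 integral (f out))
β6 stroke→J3  (J3 flow already set via bond 4)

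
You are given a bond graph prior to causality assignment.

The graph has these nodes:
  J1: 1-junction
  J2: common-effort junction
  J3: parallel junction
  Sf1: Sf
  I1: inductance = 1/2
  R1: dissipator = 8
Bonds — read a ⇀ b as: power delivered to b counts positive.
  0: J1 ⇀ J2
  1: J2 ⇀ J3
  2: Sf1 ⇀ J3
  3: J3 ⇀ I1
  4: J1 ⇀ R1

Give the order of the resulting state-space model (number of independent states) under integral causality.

1  (I1 all integral)

β2 |Sf1  (Sf1: flow source, stroke at near end)
β3 |I1  (I1 integral (f out))
β1 |J3  (J3 needs exactly one e-in)
β0 |J2  (J2 needs exactly one e-in)
β4 |J1  (J1: bond 0 brought flow, rest push out)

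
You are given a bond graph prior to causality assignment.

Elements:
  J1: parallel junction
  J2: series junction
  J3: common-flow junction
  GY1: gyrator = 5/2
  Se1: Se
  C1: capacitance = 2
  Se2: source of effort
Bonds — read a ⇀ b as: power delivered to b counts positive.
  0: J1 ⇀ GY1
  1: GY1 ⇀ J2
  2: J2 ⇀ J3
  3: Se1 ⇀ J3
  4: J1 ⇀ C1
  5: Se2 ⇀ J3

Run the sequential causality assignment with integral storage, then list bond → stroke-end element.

β0 stroke→GY1
β1 stroke→GY1
β2 stroke→J2
β3 stroke→J3
β4 stroke→J1
β5 stroke→J3

β3 →J3  (source Se1 imposes e)
β5 →J3  (Se2 (Se) sets effort on bond)
β2 →J2  (only one flow-in slot at J3)
β1 →GY1  (J2 needs exactly one f-in)
β0 →GY1  (through GY1, causality inverts; strokes same side of GY1)
β4 →J1  (closing 0-jn rule on J1)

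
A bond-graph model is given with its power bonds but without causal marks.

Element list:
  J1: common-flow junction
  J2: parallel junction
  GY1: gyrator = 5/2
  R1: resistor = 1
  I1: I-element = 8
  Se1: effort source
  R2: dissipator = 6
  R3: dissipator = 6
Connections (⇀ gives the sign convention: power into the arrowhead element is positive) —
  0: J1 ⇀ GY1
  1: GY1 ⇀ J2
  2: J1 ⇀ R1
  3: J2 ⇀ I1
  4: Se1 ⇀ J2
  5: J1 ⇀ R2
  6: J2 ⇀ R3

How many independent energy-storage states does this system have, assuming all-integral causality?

1  (I1 all integral)

bond 4 stroke→J2  (Se1: effort source, stroke at far end)
bond 1 stroke→GY1  (common-e at J2 fixed by 4)
bond 3 stroke→I1  (J2 effort already set via bond 4)
bond 6 stroke→R3  (common-e at J2 fixed by 4)
bond 0 stroke→GY1  (GY1 both-in/both-out from 1)
bond 2 stroke→J1  (common-f at J1 fixed by 0)
bond 5 stroke→J1  (common-f at J1 fixed by 0)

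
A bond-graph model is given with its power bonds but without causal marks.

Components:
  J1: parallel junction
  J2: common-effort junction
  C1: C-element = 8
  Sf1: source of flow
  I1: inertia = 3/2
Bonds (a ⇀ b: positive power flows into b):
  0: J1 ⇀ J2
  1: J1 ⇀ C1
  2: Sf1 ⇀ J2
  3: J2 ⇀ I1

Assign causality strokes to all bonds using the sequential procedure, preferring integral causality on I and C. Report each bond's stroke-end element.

#2 →Sf1  (source Sf1 imposes f)
#1 →J1  (C1: C, integral causality)
#0 →J2  (0-jn J1 has e-setter on 1)
#3 →I1  (0-jn J2 has e-setter on 0)

b0 →J2
b1 →J1
b2 →Sf1
b3 →I1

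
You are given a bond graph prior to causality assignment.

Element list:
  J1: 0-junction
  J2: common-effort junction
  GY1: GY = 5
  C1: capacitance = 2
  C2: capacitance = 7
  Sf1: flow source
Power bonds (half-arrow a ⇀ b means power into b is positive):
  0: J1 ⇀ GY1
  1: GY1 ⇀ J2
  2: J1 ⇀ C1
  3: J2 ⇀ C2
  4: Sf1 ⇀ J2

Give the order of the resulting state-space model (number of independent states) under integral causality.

2  (C1, C2 all integral)

b4 stroke at Sf1  (Sf1 fixes flow; stroke at Sf1)
b2 stroke at J1  (C1: C, integral causality)
b0 stroke at GY1  (common-e at J1 fixed by 2)
b1 stroke at GY1  (GY1: gyrator matches bond 0)
b3 stroke at J2  (J2: last free bond brings effort in)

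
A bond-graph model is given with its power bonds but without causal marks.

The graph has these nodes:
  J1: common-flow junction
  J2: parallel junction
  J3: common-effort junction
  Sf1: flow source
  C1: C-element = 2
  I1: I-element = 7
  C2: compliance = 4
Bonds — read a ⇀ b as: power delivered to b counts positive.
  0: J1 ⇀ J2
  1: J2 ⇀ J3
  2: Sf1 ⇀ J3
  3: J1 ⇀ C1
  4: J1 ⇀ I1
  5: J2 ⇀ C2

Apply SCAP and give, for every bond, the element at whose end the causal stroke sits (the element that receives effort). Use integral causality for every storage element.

#0 stroke→J1
#1 stroke→J3
#2 stroke→Sf1
#3 stroke→J1
#4 stroke→I1
#5 stroke→J2

bond 2 stroke→Sf1  (source Sf1 imposes f)
bond 1 stroke→J3  (J3 needs exactly one e-in)
bond 3 stroke→J1  (C1 integral (e out))
bond 4 stroke→I1  (I1 integral (f out))
bond 0 stroke→J1  (J1: bond 4 brought flow, rest push out)
bond 5 stroke→J2  (J2: last free bond brings effort in)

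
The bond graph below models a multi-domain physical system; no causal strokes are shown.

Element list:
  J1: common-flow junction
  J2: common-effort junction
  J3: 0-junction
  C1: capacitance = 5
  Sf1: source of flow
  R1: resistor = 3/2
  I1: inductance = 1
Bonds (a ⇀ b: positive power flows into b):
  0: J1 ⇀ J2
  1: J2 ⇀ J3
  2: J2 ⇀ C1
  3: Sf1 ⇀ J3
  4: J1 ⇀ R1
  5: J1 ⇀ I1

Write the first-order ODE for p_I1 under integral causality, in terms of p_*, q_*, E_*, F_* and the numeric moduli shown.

β3 |Sf1  (source Sf1 imposes f)
β1 |J3  (closing 0-jn rule on J3)
β2 |J2  (C1 outputs effort q/C1)
β0 |J1  (J2 effort already set via bond 2)
β5 |I1  (prefer integral on I1)
β4 |J1  (J1: bond 5 brought flow, rest push out)

dp_I1/dt = -3*p_I1/2 - q_C1/5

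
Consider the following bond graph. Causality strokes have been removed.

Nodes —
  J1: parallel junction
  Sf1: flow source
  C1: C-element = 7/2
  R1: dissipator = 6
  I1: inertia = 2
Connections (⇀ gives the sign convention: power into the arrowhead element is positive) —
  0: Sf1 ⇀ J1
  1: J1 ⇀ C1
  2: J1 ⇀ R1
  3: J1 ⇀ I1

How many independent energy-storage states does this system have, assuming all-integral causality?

bond 0 stroke at Sf1  (Sf1 fixes flow; stroke at Sf1)
bond 1 stroke at J1  (prefer integral on C1)
bond 2 stroke at R1  (J1 effort already set via bond 1)
bond 3 stroke at I1  (0-jn J1 has e-setter on 1)

2  (C1, I1 all integral)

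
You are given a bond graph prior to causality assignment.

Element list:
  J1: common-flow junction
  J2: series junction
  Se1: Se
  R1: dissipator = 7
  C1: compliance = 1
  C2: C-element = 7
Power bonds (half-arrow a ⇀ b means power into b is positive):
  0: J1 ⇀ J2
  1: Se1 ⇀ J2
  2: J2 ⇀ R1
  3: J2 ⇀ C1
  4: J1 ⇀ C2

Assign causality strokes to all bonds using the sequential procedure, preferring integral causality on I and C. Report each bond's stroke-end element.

b1 stroke→J2  (source Se1 imposes e)
b3 stroke→J2  (C1: C, integral causality)
b4 stroke→J1  (prefer integral on C2)
b0 stroke→J2  (J1: last free bond brings flow in)
b2 stroke→R1  (J2 needs exactly one f-in)

β0 stroke→J2
β1 stroke→J2
β2 stroke→R1
β3 stroke→J2
β4 stroke→J1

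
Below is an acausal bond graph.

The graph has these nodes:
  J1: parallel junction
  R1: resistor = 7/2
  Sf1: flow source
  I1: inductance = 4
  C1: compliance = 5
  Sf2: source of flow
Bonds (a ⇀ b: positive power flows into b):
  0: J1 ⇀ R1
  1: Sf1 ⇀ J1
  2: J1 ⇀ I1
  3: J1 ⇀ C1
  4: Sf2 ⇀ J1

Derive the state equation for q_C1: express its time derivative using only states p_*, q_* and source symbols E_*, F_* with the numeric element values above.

bond 1 stroke→Sf1  (Sf1: flow source, stroke at near end)
bond 4 stroke→Sf2  (Sf2 (Sf) sets flow on bond)
bond 2 stroke→I1  (I1: I, integral causality)
bond 3 stroke→J1  (prefer integral on C1)
bond 0 stroke→R1  (J1 effort already set via bond 3)

dq_C1/dt = F_Sf1 + F_Sf2 - p_I1/4 - 2*q_C1/35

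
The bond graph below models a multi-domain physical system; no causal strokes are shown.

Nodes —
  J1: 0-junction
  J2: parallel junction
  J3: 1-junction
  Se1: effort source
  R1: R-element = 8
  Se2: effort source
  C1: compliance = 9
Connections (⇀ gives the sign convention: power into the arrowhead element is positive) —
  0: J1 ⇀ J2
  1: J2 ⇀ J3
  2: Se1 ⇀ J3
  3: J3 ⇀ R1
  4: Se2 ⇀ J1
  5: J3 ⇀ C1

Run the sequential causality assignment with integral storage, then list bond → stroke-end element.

β2 →J3  (Se1 (Se) sets effort on bond)
β4 →J1  (Se2: effort source, stroke at far end)
β0 →J2  (common-e at J1 fixed by 4)
β1 →J3  (common-e at J2 fixed by 0)
β5 →J3  (C1 integral (e out))
β3 →R1  (J3: last free bond brings flow in)

bond 0 stroke at J2
bond 1 stroke at J3
bond 2 stroke at J3
bond 3 stroke at R1
bond 4 stroke at J1
bond 5 stroke at J3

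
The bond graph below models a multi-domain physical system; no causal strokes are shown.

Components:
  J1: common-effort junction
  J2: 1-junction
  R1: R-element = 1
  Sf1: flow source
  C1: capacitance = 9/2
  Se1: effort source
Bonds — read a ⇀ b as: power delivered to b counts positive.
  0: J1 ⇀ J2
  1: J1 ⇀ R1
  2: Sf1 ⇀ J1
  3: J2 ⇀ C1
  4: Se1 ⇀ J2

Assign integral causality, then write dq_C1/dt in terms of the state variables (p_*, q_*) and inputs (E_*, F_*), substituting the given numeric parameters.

dq_C1/dt = E_Se1 + F_Sf1 - 2*q_C1/9

b2 stroke→Sf1  (Sf1: flow source, stroke at near end)
b4 stroke→J2  (Se1 fixes effort; stroke away)
b3 stroke→J2  (prefer integral on C1)
b0 stroke→J1  (only one flow-in slot at J2)
b1 stroke→R1  (J1 effort already set via bond 0)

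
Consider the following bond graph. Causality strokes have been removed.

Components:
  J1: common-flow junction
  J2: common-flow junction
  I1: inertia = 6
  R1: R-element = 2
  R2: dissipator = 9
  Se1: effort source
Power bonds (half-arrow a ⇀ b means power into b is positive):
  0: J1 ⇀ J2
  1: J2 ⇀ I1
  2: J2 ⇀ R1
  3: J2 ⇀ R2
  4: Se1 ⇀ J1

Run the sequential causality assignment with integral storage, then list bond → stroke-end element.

b0 →J2
b1 →I1
b2 →J2
b3 →J2
b4 →J1

bond 4 stroke→J1  (Se1: effort source, stroke at far end)
bond 0 stroke→J2  (only one flow-in slot at J1)
bond 1 stroke→I1  (I1 integral (f out))
bond 2 stroke→J2  (J2 flow already set via bond 1)
bond 3 stroke→J2  (1-jn J2 has f-setter on 1)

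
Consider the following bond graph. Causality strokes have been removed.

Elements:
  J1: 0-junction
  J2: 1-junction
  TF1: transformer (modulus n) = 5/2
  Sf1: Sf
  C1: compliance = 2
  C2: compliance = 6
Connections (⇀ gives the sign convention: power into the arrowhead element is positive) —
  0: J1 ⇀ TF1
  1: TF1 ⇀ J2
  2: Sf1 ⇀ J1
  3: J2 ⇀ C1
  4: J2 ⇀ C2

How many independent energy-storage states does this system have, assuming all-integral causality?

2  (C1, C2 all integral)

β2 |Sf1  (Sf1 fixes flow; stroke at Sf1)
β0 |J1  (closing 0-jn rule on J1)
β1 |TF1  (through TF1, causality passes straight; one stroke at TF1)
β3 |J2  (J2 flow already set via bond 1)
β4 |J2  (J2: bond 1 brought flow, rest push out)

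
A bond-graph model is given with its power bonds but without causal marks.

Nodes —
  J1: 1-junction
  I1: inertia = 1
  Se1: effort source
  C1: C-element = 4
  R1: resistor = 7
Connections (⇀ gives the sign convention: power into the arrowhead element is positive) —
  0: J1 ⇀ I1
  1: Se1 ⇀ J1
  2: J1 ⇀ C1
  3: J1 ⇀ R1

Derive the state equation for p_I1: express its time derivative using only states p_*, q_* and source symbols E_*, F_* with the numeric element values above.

dp_I1/dt = E_Se1 - 7*p_I1 - q_C1/4

b1 |J1  (Se1: effort source, stroke at far end)
b0 |I1  (prefer integral on I1)
b2 |J1  (common-f at J1 fixed by 0)
b3 |J1  (J1: bond 0 brought flow, rest push out)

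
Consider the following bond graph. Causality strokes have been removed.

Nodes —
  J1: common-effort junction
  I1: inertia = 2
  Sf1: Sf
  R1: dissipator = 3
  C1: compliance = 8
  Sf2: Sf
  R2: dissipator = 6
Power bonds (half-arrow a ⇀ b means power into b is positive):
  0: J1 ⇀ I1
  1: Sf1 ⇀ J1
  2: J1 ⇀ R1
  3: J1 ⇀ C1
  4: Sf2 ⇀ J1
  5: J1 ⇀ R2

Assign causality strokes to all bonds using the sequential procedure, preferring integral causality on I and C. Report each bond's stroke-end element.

#1 stroke at Sf1  (source Sf1 imposes f)
#4 stroke at Sf2  (source Sf2 imposes f)
#0 stroke at I1  (I1 integral (f out))
#3 stroke at J1  (C1 outputs effort q/C1)
#2 stroke at R1  (common-e at J1 fixed by 3)
#5 stroke at R2  (J1: bond 3 brought effort, rest push out)

β0 |I1
β1 |Sf1
β2 |R1
β3 |J1
β4 |Sf2
β5 |R2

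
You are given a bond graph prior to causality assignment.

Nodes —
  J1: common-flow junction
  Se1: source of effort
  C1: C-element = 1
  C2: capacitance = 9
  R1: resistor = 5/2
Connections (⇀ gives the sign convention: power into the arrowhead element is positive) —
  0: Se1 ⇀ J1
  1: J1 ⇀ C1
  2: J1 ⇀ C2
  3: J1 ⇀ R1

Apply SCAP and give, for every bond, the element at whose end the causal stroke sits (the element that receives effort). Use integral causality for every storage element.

bond 0 |J1
bond 1 |J1
bond 2 |J1
bond 3 |R1

bond 0 stroke at J1  (source Se1 imposes e)
bond 1 stroke at J1  (C1 integral (e out))
bond 2 stroke at J1  (C2 outputs effort q/C2)
bond 3 stroke at R1  (only one flow-in slot at J1)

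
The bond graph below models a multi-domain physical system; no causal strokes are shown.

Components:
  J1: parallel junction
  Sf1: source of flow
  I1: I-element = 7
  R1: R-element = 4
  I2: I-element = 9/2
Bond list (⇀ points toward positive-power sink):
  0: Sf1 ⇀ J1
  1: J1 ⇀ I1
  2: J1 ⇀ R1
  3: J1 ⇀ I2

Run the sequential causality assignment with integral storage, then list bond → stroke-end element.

bond 0 →Sf1
bond 1 →I1
bond 2 →J1
bond 3 →I2

bond 0 |Sf1  (Sf1 fixes flow; stroke at Sf1)
bond 1 |I1  (I1 integral (f out))
bond 3 |I2  (prefer integral on I2)
bond 2 |J1  (J1 needs exactly one e-in)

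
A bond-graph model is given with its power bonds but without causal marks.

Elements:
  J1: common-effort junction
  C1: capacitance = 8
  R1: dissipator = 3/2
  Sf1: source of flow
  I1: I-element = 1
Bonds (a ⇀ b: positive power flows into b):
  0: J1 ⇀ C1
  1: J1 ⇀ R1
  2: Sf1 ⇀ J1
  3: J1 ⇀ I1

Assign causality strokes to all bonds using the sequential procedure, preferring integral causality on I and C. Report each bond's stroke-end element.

b0 stroke at J1
b1 stroke at R1
b2 stroke at Sf1
b3 stroke at I1

#2 stroke→Sf1  (Sf1 (Sf) sets flow on bond)
#0 stroke→J1  (C1: C, integral causality)
#1 stroke→R1  (0-jn J1 has e-setter on 0)
#3 stroke→I1  (J1: bond 0 brought effort, rest push out)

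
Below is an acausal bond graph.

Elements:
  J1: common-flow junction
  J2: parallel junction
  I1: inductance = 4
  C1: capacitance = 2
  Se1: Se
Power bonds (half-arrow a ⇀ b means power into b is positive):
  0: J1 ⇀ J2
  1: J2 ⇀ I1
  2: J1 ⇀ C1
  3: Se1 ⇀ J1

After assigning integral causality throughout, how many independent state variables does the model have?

2  (C1, I1 all integral)

β3 stroke at J1  (source Se1 imposes e)
β1 stroke at I1  (prefer integral on I1)
β0 stroke at J2  (J2: last free bond brings effort in)
β2 stroke at J1  (J1: bond 0 brought flow, rest push out)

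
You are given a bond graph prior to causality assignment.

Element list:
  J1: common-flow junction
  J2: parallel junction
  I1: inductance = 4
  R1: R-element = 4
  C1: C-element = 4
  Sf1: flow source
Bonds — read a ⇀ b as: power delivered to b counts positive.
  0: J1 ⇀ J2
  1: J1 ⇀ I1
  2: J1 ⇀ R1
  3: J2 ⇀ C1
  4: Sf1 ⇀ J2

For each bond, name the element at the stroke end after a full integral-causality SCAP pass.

#0 |J1
#1 |I1
#2 |J1
#3 |J2
#4 |Sf1

β4 →Sf1  (Sf1 (Sf) sets flow on bond)
β1 →I1  (I1: I, integral causality)
β0 →J1  (J1 flow already set via bond 1)
β2 →J1  (1-jn J1 has f-setter on 1)
β3 →J2  (only one effort-in slot at J2)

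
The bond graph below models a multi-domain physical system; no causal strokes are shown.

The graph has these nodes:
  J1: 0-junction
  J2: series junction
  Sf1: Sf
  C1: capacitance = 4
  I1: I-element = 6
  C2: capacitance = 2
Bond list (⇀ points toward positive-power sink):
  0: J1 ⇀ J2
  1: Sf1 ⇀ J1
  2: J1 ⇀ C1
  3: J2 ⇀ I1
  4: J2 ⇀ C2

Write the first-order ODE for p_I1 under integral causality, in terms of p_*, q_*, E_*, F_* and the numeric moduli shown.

dp_I1/dt = q_C1/4 - q_C2/2

β1 stroke→Sf1  (Sf1: flow source, stroke at near end)
β2 stroke→J1  (prefer integral on C1)
β0 stroke→J2  (0-jn J1 has e-setter on 2)
β3 stroke→I1  (I1 outputs flow p/I1)
β4 stroke→J2  (common-f at J2 fixed by 3)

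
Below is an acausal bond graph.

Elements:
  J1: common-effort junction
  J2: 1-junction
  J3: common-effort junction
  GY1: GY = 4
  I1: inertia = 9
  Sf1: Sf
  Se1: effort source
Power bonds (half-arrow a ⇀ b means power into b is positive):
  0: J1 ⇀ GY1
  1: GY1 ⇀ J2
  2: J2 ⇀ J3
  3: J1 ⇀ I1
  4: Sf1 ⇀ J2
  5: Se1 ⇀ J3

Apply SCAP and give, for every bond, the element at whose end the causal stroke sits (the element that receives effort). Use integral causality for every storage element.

b0 |J1
b1 |J2
b2 |J2
b3 |I1
b4 |Sf1
b5 |J3

#4 |Sf1  (Sf1 fixes flow; stroke at Sf1)
#5 |J3  (Se1 (Se) sets effort on bond)
#1 |J2  (1-jn J2 has f-setter on 4)
#2 |J2  (1-jn J2 has f-setter on 4)
#0 |J1  (through GY1, causality inverts; strokes same side of GY1)
#3 |I1  (0-jn J1 has e-setter on 0)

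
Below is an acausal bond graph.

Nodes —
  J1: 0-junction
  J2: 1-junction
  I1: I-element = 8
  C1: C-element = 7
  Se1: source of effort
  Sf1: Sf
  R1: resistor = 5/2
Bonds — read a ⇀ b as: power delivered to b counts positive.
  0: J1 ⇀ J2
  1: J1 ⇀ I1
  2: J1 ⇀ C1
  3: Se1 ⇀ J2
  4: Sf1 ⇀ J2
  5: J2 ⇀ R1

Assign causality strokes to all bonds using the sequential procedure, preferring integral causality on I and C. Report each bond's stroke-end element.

bond 3 →J2  (Se1 fixes effort; stroke away)
bond 4 →Sf1  (Sf1 fixes flow; stroke at Sf1)
bond 0 →J2  (J2: bond 4 brought flow, rest push out)
bond 5 →J2  (J2 flow already set via bond 4)
bond 1 →I1  (I1: I, integral causality)
bond 2 →J1  (closing 0-jn rule on J1)

#0 stroke→J2
#1 stroke→I1
#2 stroke→J1
#3 stroke→J2
#4 stroke→Sf1
#5 stroke→J2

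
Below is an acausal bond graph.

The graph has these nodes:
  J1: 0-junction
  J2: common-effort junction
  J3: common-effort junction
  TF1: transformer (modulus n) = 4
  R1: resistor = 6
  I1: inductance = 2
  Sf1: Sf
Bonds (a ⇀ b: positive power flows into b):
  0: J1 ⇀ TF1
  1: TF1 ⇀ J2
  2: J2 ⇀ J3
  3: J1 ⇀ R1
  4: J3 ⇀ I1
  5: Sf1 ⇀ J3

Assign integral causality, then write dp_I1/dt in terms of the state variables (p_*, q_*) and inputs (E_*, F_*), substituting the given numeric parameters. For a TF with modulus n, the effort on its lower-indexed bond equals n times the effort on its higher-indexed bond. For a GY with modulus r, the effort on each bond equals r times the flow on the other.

dp_I1/dt = 3*F_Sf1/8 - 3*p_I1/16

#5 →Sf1  (Sf1 fixes flow; stroke at Sf1)
#4 →I1  (I1 outputs flow p/I1)
#2 →J3  (only one effort-in slot at J3)
#1 →J2  (closing 0-jn rule on J2)
#0 →TF1  (TF1 one-in-one-out from 1)
#3 →J1  (only one effort-in slot at J1)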